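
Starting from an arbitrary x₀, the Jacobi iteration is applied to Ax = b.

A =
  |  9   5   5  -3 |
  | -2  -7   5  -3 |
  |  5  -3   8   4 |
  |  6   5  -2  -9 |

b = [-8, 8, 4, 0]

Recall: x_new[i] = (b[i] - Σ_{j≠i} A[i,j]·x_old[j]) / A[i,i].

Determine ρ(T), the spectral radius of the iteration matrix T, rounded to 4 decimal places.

Write A = D+L+U with D = diag(9, -7, 8, -9).
T_J = -D⁻¹(L+U): T[0,1] = -(5)/(9) = -0.5556; T[0,0] = 0.
  T[0,:] = [+0.0000, -0.5556, -0.5556, +0.3333]
  T[1,:] = [-0.2857, +0.0000, +0.7143, -0.4286]
  T[2,:] = [-0.6250, +0.3750, +0.0000, -0.5000]
  T[3,:] = [+0.6667, +0.5556, -0.2222, +0.0000]
|eigenvalues of T|: 1.1678, 0.6170, 0.3935, 0.3935.
ρ(T) = max|λ| = 1.1678; 1.1678 > 1 ⇒ diverges.

1.1678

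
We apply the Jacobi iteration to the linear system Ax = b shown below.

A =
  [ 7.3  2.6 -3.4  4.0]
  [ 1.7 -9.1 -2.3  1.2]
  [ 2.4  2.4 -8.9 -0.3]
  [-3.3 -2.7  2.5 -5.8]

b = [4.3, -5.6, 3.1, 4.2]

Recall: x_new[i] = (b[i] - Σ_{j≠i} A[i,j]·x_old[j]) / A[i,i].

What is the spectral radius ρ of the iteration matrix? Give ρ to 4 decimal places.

Diagonal D = diag(7.3, -9.1, -8.9, -5.8); L, U strict lower/upper.
Jacobi T = -D⁻¹(L+U): T[3,0] = -(-3.3)/(-5.8) = -0.5690; T[3,3] = 0.
  T[0,:] = [+0.0000  -0.3562  +0.4658  -0.5479]
  T[1,:] = [+0.1868  +0.0000  -0.2527  +0.1319]
  T[2,:] = [+0.2697  +0.2697  +0.0000  -0.0337]
  T[3,:] = [-0.5690  -0.4655  +0.4310  +0.0000]
eigenvalue magnitudes: 0.5697, 0.4294, 0.4294, 0.1246.
ρ = 0.5697; 0.5697 < 1, so it converges for any x₀.

0.5697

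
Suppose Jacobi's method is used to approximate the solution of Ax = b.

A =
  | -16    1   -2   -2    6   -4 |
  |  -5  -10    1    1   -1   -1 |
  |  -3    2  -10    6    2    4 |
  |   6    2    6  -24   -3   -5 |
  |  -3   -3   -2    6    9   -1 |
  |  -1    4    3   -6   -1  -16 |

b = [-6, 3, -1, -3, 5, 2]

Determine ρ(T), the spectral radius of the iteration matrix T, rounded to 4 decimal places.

Diagonal D = diag(-16, -10, -10, -24, 9, -16); L, U strict lower/upper.
T_J = -D⁻¹(L+U): T[3,0] = -(6)/(-24) = +0.2500; T[3,3] = 0.
  T[0,:] = [+0.0000  +0.0625  -0.1250  -0.1250  +0.3750  -0.2500]
  T[1,:] = [-0.5000  +0.0000  +0.1000  +0.1000  -0.1000  -0.1000]
  T[2,:] = [-0.3000  +0.2000  +0.0000  +0.6000  +0.2000  +0.4000]
  T[3,:] = [+0.2500  +0.0833  +0.2500  +0.0000  -0.1250  -0.2083]
  T[4,:] = [+0.3333  +0.3333  +0.2222  -0.6667  +0.0000  +0.1111]
  T[5,:] = [-0.0625  +0.2500  +0.1875  -0.3750  -0.0625  +0.0000]
|eigenvalues of T|: 0.8291, 0.4780, 0.4055, 0.4055, 0.1623, 0.1623.
ρ(T) = max|λ| = 0.8291; 0.8291 < 1, so it converges for any x₀.

0.8291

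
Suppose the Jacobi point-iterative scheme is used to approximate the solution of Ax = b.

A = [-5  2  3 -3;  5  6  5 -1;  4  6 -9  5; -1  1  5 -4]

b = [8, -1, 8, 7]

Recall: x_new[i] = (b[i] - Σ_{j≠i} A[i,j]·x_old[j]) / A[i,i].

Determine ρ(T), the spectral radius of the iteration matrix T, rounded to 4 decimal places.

Write A = D+L+U with D = diag(-5, 6, -9, -4).
T_J = -D⁻¹(L+U): T[0,1] = -(2)/(-5) = +0.4000; T[0,0] = 0.
  T[0,:] = [+0.0000 +0.4000 +0.6000 -0.6000]
  T[1,:] = [-0.8333 +0.0000 -0.8333 +0.1667]
  T[2,:] = [+0.4444 +0.6667 +0.0000 +0.5556]
  T[3,:] = [-0.2500 +0.2500 +1.2500 +0.0000]
moduli |λ_i(T)| = 1.1999, 0.9181, 0.9181, 0.7643.
ρ(T) = max|λ| = 1.1999; 1.1999 > 1 ⇒ diverges.

1.1999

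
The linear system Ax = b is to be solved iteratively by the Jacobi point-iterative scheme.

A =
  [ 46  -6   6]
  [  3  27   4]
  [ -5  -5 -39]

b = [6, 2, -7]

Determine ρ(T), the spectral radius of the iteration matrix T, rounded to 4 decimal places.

0.1585

A = D + L + U where D = diag(46, 27, -39).
Jacobi T = -D⁻¹(L+U): T[0,2] = -(6)/(46) = -0.1304; T[0,0] = 0.
  T[0,:] = [+0.0000, +0.1304, -0.1304]
  T[1,:] = [-0.1111, +0.0000, -0.1481]
  T[2,:] = [-0.1282, -0.1282, +0.0000]
moduli |λ_i(T)| = 0.1585, 0.1280, 0.0305.
ρ = 0.1585; 0.1585 < 1, so it converges for any x₀.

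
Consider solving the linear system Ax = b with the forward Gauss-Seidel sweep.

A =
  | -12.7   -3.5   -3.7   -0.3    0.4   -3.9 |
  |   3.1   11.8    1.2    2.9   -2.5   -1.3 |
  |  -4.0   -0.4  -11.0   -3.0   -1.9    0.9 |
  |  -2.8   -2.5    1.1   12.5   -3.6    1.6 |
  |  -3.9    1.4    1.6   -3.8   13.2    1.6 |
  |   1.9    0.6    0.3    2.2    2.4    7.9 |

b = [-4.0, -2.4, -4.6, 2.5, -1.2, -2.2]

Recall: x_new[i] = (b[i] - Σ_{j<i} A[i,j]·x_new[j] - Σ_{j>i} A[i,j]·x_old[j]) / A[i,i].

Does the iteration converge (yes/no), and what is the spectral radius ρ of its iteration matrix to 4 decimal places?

yes, ρ = 0.5871

Split A = D + L + U, D = diag(-12.7, 11.8, -11, 12.5, 13.2, 7.9).
GS T = -(D+L)⁻¹U: row 0 first, T[0,1] = -(-3.5)/(-12.7) = -0.2756; later rows by forward substitution.
  T[0,:] = [+0.0000 -0.2756 -0.2913 -0.0236 +0.0315 -0.3071]
  T[1,:] = [+0.0000 +0.0724 -0.0252 -0.2396 +0.2036 +0.1908]
  T[2,:] = [+0.0000 +0.0976 +0.1069 -0.2554 -0.1916 +0.1865]
  T[3,:] = [+0.0000 -0.0558 -0.0797 -0.0307 +0.3526 -0.1750]
  T[4,:] = [+0.0000 -0.1170 -0.1193 +0.0405 +0.1125 -0.3052]
  T[5,:] = [+0.0000 +0.1082 +0.1264 +0.0298 -0.1481 +0.1937]
|eigenvalues of T|: 0.5871, 0.1400, 0.1400, 0.1153, 0.0484, 0.0000.
spectral radius ρ = 0.5871; 0.5871 < 1 ⇒ converges.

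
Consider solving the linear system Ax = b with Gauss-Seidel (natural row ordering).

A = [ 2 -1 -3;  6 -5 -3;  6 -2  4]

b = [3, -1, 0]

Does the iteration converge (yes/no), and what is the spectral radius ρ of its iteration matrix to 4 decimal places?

no, ρ = 1.3768

Write A = D+L+U with D = diag(2, -5, 4).
GS T = -(D+L)⁻¹U: row 0 first, T[0,1] = -(-1)/(2) = +0.5000; later rows by forward substitution.
  T[0,:] = [+0.0000 +0.5000 +1.5000]
  T[1,:] = [+0.0000 +0.6000 +1.2000]
  T[2,:] = [+0.0000 -0.4500 -1.6500]
|roots of det(T-λI)|: 1.3768, 0.3268, 0.0000.
spectral radius ρ = 1.3768; 1.3768 > 1, so it fails to converge.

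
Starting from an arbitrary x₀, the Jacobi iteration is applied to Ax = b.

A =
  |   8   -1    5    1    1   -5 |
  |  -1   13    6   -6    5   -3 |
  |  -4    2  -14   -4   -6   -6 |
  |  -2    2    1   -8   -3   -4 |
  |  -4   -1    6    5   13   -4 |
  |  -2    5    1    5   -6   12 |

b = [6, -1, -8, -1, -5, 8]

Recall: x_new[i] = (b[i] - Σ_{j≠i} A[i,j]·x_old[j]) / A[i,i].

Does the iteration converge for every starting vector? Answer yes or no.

no

A = D + L + U where D = diag(8, 13, -14, -8, 13, 12).
Jacobi: T = -D⁻¹(L+U), T[0,3] = -(1)/(8) = -0.1250; T[0,0] = 0.
  T[0,:] = [+0.0000, +0.1250, -0.6250, -0.1250, -0.1250, +0.6250]
  T[1,:] = [+0.0769, +0.0000, -0.4615, +0.4615, -0.3846, +0.2308]
  T[2,:] = [-0.2857, +0.1429, +0.0000, -0.2857, -0.4286, -0.4286]
  T[3,:] = [-0.2500, +0.2500, +0.1250, +0.0000, -0.3750, -0.5000]
  T[4,:] = [+0.3077, +0.0769, -0.4615, -0.3846, +0.0000, +0.3077]
  T[5,:] = [+0.1667, -0.4167, -0.0833, -0.4167, +0.5000, +0.0000]
|λ(T)| sorted: 1.2221, 0.5661, 0.4579, 0.4579, 0.2898, 0.1915.
spectral radius ρ = 1.2221; 1.2221 > 1 ⇒ diverges.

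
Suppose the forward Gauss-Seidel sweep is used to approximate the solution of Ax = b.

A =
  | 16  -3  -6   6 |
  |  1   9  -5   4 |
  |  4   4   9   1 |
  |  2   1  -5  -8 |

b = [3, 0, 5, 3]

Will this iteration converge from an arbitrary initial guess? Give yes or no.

yes

Split A = D + L + U, D = diag(16, 9, 9, -8).
T_GS = -(D+L)⁻¹U: row 0 first, T[0,2] = -(-6)/(16) = +0.3750; later rows by forward substitution.
  T[0,:] = [+0.0000, +0.1875, +0.3750, -0.3750]
  T[1,:] = [+0.0000, -0.0208, +0.5139, -0.4028]
  T[2,:] = [+0.0000, -0.0741, -0.3951, +0.2346]
  T[3,:] = [+0.0000, +0.0906, +0.4049, -0.2907]
|roots of det(T-λI)|: 0.5013, 0.1717, 0.0336, 0.0000.
spectral radius ρ = 0.5013; 0.5013 < 1: convergent.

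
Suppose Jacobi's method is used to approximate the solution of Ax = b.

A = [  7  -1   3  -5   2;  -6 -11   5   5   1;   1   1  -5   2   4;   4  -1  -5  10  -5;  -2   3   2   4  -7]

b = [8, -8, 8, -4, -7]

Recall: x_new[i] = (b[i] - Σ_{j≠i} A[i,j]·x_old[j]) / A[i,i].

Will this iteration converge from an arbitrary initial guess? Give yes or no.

no

Split A = D + L + U, D = diag(7, -11, -5, 10, -7).
Jacobi: T = -D⁻¹(L+U), T[2,3] = -(2)/(-5) = +0.4000; T[2,2] = 0.
  T[0,:] = [+0.0000, +0.1429, -0.4286, +0.7143, -0.2857]
  T[1,:] = [-0.5455, +0.0000, +0.4545, +0.4545, +0.0909]
  T[2,:] = [+0.2000, +0.2000, +0.0000, +0.4000, +0.8000]
  T[3,:] = [-0.4000, +0.1000, +0.5000, +0.0000, +0.5000]
  T[4,:] = [-0.2857, +0.4286, +0.2857, +0.5714, +0.0000]
moduli |λ_i(T)| = 1.2078, 0.7406, 0.7406, 0.2396, 0.2396.
ρ(T) = max|λ| = 1.2078; 1.2078 > 1: divergent.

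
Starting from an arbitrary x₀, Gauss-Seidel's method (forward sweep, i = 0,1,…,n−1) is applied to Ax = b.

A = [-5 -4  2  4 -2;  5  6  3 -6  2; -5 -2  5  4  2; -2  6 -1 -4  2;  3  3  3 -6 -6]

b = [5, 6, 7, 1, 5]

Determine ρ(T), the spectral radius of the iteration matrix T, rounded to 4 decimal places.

1.3614

A = D + L + U where D = diag(-5, 6, 5, -4, -6).
Gauss-Seidel: T = -(D+L)⁻¹U, row 0 first, T[0,2] = -(2)/(-5) = +0.4000; later rows by forward substitution.
  T[0,:] = [+0.0000 -0.8000 +0.4000 +0.8000 -0.4000]
  T[1,:] = [+0.0000 +0.6667 -0.8333 +0.3333 +0.0000]
  T[2,:] = [+0.0000 -0.5333 +0.0667 +0.1333 -0.8000]
  T[3,:] = [+0.0000 +1.5333 -1.4667 +0.0667 +0.9000]
  T[4,:] = [+0.0000 -1.8667 +1.2833 +0.5667 -1.5000]
|eigenvalues of T|: 1.3614, 1.0395, 0.4928, 0.1147, 0.0000.
spectral radius ρ = 1.3614; 1.3614 > 1, so it fails to converge.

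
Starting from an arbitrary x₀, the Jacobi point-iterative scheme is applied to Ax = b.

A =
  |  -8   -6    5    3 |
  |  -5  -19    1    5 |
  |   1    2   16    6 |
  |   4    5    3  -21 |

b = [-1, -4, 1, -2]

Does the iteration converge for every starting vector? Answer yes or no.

yes

Split A = D + L + U, D = diag(-8, -19, 16, -21).
Jacobi: T = -D⁻¹(L+U), T[0,2] = -(5)/(-8) = +0.6250; T[0,0] = 0.
  T[0,:] = [+0.0000, -0.7500, +0.6250, +0.3750]
  T[1,:] = [-0.2632, +0.0000, +0.0526, +0.2632]
  T[2,:] = [-0.0625, -0.1250, +0.0000, -0.3750]
  T[3,:] = [+0.1905, +0.2381, +0.1429, +0.0000]
eigenvalue magnitudes: 0.6662, 0.4204, 0.3290, 0.3290.
ρ(T) = max|λ| = 0.6662; 0.6662 < 1: convergent.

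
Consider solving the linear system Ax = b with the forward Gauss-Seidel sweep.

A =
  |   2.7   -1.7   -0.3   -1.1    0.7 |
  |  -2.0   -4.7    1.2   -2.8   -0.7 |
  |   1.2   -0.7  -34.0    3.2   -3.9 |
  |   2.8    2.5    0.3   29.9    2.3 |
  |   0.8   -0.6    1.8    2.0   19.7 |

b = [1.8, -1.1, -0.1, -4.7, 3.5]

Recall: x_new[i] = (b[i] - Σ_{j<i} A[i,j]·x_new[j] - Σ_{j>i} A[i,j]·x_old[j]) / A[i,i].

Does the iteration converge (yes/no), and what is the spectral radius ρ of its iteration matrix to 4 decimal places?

Write A = D+L+U with D = diag(2.7, -4.7, -34, 29.9, 19.7).
T_GS = -(D+L)⁻¹U: row 0 first, T[0,1] = -(-1.7)/(2.7) = +0.6296; later rows by forward substitution.
  T[0,:] = [+0.0000 +0.6296 +0.1111 +0.4074 -0.2593]
  T[1,:] = [+0.0000 -0.2679 +0.2080 -0.7691 -0.0386]
  T[2,:] = [+0.0000 +0.0277 -0.0004 +0.1243 -0.1231]
  T[3,:] = [+0.0000 -0.0368 -0.0278 +0.0249 -0.0482]
  T[4,:] = [+0.0000 -0.0325 +0.0047 -0.0539 +0.0255]
|eigenvalues of T|: 0.3655, 0.0730, 0.0421, 0.0421, 0.0000.
spectral radius ρ = 0.3655; 0.3655 < 1: convergent.

yes, ρ = 0.3655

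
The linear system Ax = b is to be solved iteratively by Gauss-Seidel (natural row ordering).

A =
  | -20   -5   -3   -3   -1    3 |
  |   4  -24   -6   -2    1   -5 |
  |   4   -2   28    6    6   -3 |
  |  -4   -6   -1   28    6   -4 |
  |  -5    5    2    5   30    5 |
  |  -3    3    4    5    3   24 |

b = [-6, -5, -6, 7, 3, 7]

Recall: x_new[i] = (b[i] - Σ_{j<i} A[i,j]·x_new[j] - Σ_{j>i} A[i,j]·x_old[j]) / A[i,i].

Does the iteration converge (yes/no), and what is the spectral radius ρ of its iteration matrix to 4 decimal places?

Diagonal D = diag(-20, -24, 28, 28, 30, 24); L, U strict lower/upper.
T_GS = -(D+L)⁻¹U: row 0 first, T[0,1] = -(-5)/(-20) = -0.2500; later rows by forward substitution.
  T[0,:] = [+0.0000, -0.2500, -0.1500, -0.1500, -0.0500, +0.1500]
  T[1,:] = [+0.0000, -0.0417, -0.2750, -0.1083, +0.0333, -0.1833]
  T[2,:] = [+0.0000, +0.0327, +0.0018, -0.2006, -0.2048, +0.0726]
  T[3,:] = [+0.0000, -0.0435, -0.0803, -0.0518, -0.2216, +0.1276]
  T[4,:] = [+0.0000, -0.0297, +0.0341, +0.0151, +0.0367, -0.1372]
  T[5,:] = [+0.0000, -0.0187, +0.0278, +0.0371, +0.0653, +0.0201]
|roots of det(T-λI)|: 0.2018, 0.1496, 0.1496, 0.1151, 0.1151, 0.0000.
ρ(T) = max|λ| = 0.2018; 0.2018 < 1 ⇒ converges.

yes, ρ = 0.2018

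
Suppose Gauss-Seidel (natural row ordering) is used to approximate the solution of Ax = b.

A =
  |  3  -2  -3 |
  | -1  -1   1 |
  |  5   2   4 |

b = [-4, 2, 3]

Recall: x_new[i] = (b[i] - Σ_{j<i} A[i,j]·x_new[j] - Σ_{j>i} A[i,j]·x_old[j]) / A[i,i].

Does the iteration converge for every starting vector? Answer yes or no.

Write A = D+L+U with D = diag(3, -1, 4).
GS T = -(D+L)⁻¹U: row 0 first, T[0,1] = -(-2)/(3) = +0.6667; later rows by forward substitution.
  T[0,:] = [+0.0000 +0.6667 +1.0000]
  T[1,:] = [+0.0000 -0.6667 +0.0000]
  T[2,:] = [+0.0000 -0.5000 -1.2500]
|λ(T)| sorted: 1.2500, 0.6667, 0.0000.
ρ = 1.2500; 1.2500 > 1 ⇒ diverges.

no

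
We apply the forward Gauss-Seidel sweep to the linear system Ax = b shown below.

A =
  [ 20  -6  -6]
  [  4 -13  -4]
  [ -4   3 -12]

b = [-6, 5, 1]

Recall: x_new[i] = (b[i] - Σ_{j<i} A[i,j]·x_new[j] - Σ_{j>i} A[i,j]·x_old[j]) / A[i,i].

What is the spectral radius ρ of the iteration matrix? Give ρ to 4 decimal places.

A = D + L + U where D = diag(20, -13, -12).
T_GS = -(D+L)⁻¹U: row 0 first, T[0,2] = -(-6)/(20) = +0.3000; later rows by forward substitution.
  T[0,:] = [+0.0000 +0.3000 +0.3000]
  T[1,:] = [+0.0000 +0.0923 -0.2154]
  T[2,:] = [+0.0000 -0.0769 -0.1538]
moduli |λ_i(T)| = 0.2089, 0.1473, 0.0000.
spectral radius ρ = 0.2089; 0.2089 < 1: convergent.

0.2089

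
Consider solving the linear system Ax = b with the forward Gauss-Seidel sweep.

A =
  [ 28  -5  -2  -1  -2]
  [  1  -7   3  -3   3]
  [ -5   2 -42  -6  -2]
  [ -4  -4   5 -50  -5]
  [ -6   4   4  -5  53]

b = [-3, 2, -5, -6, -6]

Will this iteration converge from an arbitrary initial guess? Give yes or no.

yes

Split A = D + L + U, D = diag(28, -7, -42, -50, 53).
GS T = -(D+L)⁻¹U: row 0 first, T[0,3] = -(-1)/(28) = +0.0357; later rows by forward substitution.
  T[0,:] = [+0.0000 +0.1786 +0.0714 +0.0357 +0.0714]
  T[1,:] = [+0.0000 +0.0255 +0.4388 -0.4235 +0.4388]
  T[2,:] = [+0.0000 -0.0200 +0.0124 -0.1673 -0.0352]
  T[3,:] = [+0.0000 -0.0183 -0.0396 +0.0143 -0.1443]
  T[4,:] = [+0.0000 +0.0181 -0.0297 +0.0500 -0.0360]
eigenvalue magnitudes: 0.1528, 0.0948, 0.0924, 0.0924, 0.0000.
ρ = 0.1528; 0.1528 < 1: convergent.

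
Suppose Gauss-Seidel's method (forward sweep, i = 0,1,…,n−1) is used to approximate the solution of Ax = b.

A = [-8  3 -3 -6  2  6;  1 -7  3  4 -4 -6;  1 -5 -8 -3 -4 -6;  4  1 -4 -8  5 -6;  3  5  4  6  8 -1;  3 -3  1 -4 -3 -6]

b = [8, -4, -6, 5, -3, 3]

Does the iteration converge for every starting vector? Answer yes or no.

A = D + L + U where D = diag(-8, -7, -8, -8, 8, -6).
Gauss-Seidel: T = -(D+L)⁻¹U, row 0 first, T[0,4] = -(2)/(-8) = +0.2500; later rows by forward substitution.
  T[0,:] = [+0.0000, +0.3750, -0.3750, -0.7500, +0.2500, +0.7500]
  T[1,:] = [+0.0000, +0.0536, +0.3750, +0.4643, -0.5357, -0.7500]
  T[2,:] = [+0.0000, +0.0134, -0.2812, -0.7589, -0.1339, -0.1875]
  T[3,:] = [+0.0000, +0.1875, -0.0000, +0.0625, +0.7500, -0.3750]
  T[4,:] = [+0.0000, -0.3214, +0.0469, +0.3237, -0.2545, +0.6875]
  T[5,:] = [+0.0000, +0.1987, -0.4453, -0.9371, -0.0022, +0.6250]
eigenvalue magnitudes: 1.2107, 0.8116, 0.8116, 0.0543, 0.0543, 0.0000.
spectral radius ρ = 1.2107; 1.2107 > 1 ⇒ diverges.

no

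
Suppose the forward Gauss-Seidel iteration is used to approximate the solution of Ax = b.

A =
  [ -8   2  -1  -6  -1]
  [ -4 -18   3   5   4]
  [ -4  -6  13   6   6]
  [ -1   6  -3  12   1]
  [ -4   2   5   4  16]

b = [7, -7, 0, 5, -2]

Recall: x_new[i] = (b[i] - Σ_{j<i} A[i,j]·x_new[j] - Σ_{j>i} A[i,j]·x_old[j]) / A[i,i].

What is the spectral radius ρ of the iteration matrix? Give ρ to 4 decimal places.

0.5989

Write A = D+L+U with D = diag(-8, -18, 13, 12, 16).
GS T = -(D+L)⁻¹U: row 0 first, T[0,2] = -(-1)/(-8) = -0.1250; later rows by forward substitution.
  T[0,:] = [+0.0000, +0.2500, -0.1250, -0.7500, -0.1250]
  T[1,:] = [+0.0000, -0.0556, +0.1944, +0.4444, +0.2500]
  T[2,:] = [+0.0000, +0.0513, +0.0513, -0.4872, -0.3846]
  T[3,:] = [+0.0000, +0.0614, -0.0948, -0.4065, -0.3149]
  T[4,:] = [+0.0000, +0.0381, -0.0479, +0.0108, +0.1364]
moduli |λ_i(T)| = 0.5989, 0.1880, 0.1015, 0.0351, 0.0000.
ρ = 0.5989; 0.5989 < 1: convergent.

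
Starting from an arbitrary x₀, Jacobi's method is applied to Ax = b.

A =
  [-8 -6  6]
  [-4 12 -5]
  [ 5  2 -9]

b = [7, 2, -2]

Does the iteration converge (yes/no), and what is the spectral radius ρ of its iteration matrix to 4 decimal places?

Write A = D+L+U with D = diag(-8, 12, -9).
T_J = -D⁻¹(L+U): T[0,2] = -(6)/(-8) = +0.7500; T[0,0] = 0.
  T[0,:] = [+0.0000  -0.7500  +0.7500]
  T[1,:] = [+0.3333  +0.0000  +0.4167]
  T[2,:] = [+0.5556  +0.2222  +0.0000]
moduli |λ_i(T)| = 0.6616, 0.4224, 0.4224.
ρ(T) = max|λ| = 0.6616; 0.6616 < 1, so it converges for any x₀.

yes, ρ = 0.6616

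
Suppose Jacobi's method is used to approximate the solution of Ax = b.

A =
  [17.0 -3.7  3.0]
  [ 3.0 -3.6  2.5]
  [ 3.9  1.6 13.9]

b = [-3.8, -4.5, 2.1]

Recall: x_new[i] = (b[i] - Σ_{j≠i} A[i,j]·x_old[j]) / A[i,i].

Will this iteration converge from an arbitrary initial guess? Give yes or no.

A = D + L + U where D = diag(17, -3.6, 13.9).
T_J = -D⁻¹(L+U): T[0,1] = -(-3.7)/(17) = +0.2176; T[0,0] = 0.
  T[0,:] = [+0.0000 +0.2176 -0.1765]
  T[1,:] = [+0.8333 +0.0000 +0.6944]
  T[2,:] = [-0.2806 -0.1151 +0.0000]
moduli |λ_i(T)| = 0.4549, 0.2367, 0.2367.
spectral radius ρ = 0.4549; 0.4549 < 1, so it converges for any x₀.

yes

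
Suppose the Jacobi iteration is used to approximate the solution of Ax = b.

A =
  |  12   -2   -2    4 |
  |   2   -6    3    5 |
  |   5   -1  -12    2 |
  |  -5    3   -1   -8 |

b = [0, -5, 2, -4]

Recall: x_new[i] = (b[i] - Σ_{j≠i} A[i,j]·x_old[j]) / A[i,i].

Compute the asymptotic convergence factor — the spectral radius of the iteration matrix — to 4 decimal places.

0.7642

Let D = diag(12, -6, -12, -8); L, U the strict triangles.
T_J = -D⁻¹(L+U): T[2,1] = -(-1)/(-12) = -0.0833; T[2,2] = 0.
  T[0,:] = [+0.0000  +0.1667  +0.1667  -0.3333]
  T[1,:] = [+0.3333  +0.0000  +0.5000  +0.8333]
  T[2,:] = [+0.4167  -0.0833  +0.0000  +0.1667]
  T[3,:] = [-0.6250  +0.3750  -0.1250  +0.0000]
moduli |λ_i(T)| = 0.7642, 0.6046, 0.3995, 0.2399.
ρ(T) = max|λ| = 0.7642; 0.7642 < 1 ⇒ converges.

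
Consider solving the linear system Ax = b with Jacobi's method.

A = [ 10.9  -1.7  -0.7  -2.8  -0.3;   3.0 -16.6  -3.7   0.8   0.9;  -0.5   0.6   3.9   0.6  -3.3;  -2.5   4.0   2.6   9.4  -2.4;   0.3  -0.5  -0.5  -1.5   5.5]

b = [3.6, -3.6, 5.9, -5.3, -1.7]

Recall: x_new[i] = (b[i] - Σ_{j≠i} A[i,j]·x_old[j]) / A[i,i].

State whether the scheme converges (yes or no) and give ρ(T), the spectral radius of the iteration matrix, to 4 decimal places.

Let D = diag(10.9, -16.6, 3.9, 9.4, 5.5); L, U the strict triangles.
Jacobi T = -D⁻¹(L+U): T[0,3] = -(-2.8)/(10.9) = +0.2569; T[0,0] = 0.
  T[0,:] = [+0.0000  +0.1560  +0.0642  +0.2569  +0.0275]
  T[1,:] = [+0.1807  +0.0000  -0.2229  +0.0482  +0.0542]
  T[2,:] = [+0.1282  -0.1538  +0.0000  -0.1538  +0.8462]
  T[3,:] = [+0.2660  -0.4255  -0.2766  +0.0000  +0.2553]
  T[4,:] = [-0.0545  +0.0909  +0.0909  +0.2727  +0.0000]
eigenvalue magnitudes: 0.7434, 0.3147, 0.3062, 0.3062, 0.0327.
spectral radius ρ = 0.7434; 0.7434 < 1, so it converges for any x₀.

yes, ρ = 0.7434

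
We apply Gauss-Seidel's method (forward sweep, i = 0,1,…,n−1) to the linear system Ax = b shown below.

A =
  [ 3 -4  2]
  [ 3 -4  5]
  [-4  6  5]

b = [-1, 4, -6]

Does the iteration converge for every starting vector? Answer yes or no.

Write A = D+L+U with D = diag(3, -4, 5).
Gauss-Seidel: T = -(D+L)⁻¹U, row 0 first, T[0,2] = -(2)/(3) = -0.6667; later rows by forward substitution.
  T[0,:] = [+0.0000, +1.3333, -0.6667]
  T[1,:] = [+0.0000, +1.0000, +0.7500]
  T[2,:] = [+0.0000, -0.1333, -1.4333]
eigenvalue magnitudes: 1.3915, 0.9582, 0.0000.
ρ(T) = max|λ| = 1.3915; 1.3915 > 1, so it fails to converge.

no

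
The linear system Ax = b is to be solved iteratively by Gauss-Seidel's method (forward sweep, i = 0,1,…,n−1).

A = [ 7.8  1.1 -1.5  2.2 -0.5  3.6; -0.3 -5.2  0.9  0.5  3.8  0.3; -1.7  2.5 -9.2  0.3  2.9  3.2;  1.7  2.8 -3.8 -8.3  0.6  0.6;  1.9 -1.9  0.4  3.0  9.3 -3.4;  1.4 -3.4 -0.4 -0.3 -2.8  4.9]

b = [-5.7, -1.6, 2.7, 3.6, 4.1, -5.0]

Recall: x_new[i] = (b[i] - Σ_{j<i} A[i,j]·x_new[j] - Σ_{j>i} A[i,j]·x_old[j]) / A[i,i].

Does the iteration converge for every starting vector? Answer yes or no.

Write A = D+L+U with D = diag(7.8, -5.2, -9.2, -8.3, 9.3, 4.9).
T_GS = -(D+L)⁻¹U: row 0 first, T[0,1] = -(1.1)/(7.8) = -0.1410; later rows by forward substitution.
  T[0,:] = [+0.0000, -0.1410, +0.1923, -0.2821, +0.0641, -0.4615]
  T[1,:] = [+0.0000, +0.0081, +0.1620, +0.1124, +0.7271, +0.0843]
  T[2,:] = [+0.0000, +0.0283, +0.0085, +0.1153, +0.5009, +0.4560]
  T[3,:] = [+0.0000, -0.0391, +0.0901, -0.0726, +0.1013, -0.2026]
  T[4,:] = [+0.0000, +0.0419, -0.0356, +0.0991, +0.0812, +0.5228]
  T[5,:] = [+0.0000, +0.0698, +0.0433, +0.2202, +0.5797, +0.5140]
|λ(T)| sorted: 0.9295, 0.1777, 0.1201, 0.1201, 0.0025, 0.0000.
ρ(T) = max|λ| = 0.9295; 0.9295 < 1, so it converges for any x₀.

yes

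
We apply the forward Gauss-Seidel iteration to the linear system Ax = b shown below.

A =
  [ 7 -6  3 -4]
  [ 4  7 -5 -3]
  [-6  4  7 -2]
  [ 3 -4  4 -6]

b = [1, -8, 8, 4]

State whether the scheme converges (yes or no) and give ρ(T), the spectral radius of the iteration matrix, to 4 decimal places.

no, ρ = 1.1604

Write A = D+L+U with D = diag(7, 7, 7, -6).
GS T = -(D+L)⁻¹U: row 0 first, T[0,2] = -(3)/(7) = -0.4286; later rows by forward substitution.
  T[0,:] = [+0.0000, +0.8571, -0.4286, +0.5714]
  T[1,:] = [+0.0000, -0.4898, +0.9592, +0.1020]
  T[2,:] = [+0.0000, +1.0146, -0.9155, +0.7172]
  T[3,:] = [+0.0000, +1.4315, -1.4640, +0.6958]
moduli |λ_i(T)| = 1.1604, 0.5807, 0.1298, 0.0000.
ρ(T) = max|λ| = 1.1604; 1.1604 > 1, so it fails to converge.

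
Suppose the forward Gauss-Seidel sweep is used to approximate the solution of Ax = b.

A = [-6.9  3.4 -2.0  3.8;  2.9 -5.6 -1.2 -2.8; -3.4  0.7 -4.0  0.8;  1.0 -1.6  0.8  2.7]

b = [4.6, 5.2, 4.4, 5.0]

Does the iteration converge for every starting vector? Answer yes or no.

yes

Split A = D + L + U, D = diag(-6.9, -5.6, -4, 2.7).
Gauss-Seidel: T = -(D+L)⁻¹U, row 0 first, T[0,2] = -(-2)/(-6.9) = -0.2899; later rows by forward substitution.
  T[0,:] = [+0.0000, +0.4928, -0.2899, +0.5507]
  T[1,:] = [+0.0000, +0.2552, -0.3644, -0.2148]
  T[2,:] = [+0.0000, -0.3742, +0.1826, -0.3057]
  T[3,:] = [+0.0000, +0.0796, -0.1627, -0.2407]
moduli |λ_i(T)| = 0.5991, 0.3663, 0.0356, 0.0000.
spectral radius ρ = 0.5991; 0.5991 < 1 ⇒ converges.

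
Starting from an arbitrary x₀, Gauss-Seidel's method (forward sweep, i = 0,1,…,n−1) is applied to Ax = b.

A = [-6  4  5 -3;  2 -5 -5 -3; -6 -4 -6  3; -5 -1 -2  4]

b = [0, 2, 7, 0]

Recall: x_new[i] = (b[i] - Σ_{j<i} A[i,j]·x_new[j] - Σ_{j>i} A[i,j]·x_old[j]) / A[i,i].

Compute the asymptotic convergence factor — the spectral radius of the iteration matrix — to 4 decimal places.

Write A = D+L+U with D = diag(-6, -5, -6, 4).
T_GS = -(D+L)⁻¹U: row 0 first, T[0,1] = -(4)/(-6) = +0.6667; later rows by forward substitution.
  T[0,:] = [+0.0000 +0.6667 +0.8333 -0.5000]
  T[1,:] = [+0.0000 +0.2667 -0.6667 -0.8000]
  T[2,:] = [+0.0000 -0.8444 -0.3889 +1.5333]
  T[3,:] = [+0.0000 +0.4778 +0.6806 -0.0583]
eigenvalue magnitudes: 1.3684, 0.8135, 0.3743, 0.0000.
spectral radius ρ = 1.3684; 1.3684 > 1 ⇒ diverges.

1.3684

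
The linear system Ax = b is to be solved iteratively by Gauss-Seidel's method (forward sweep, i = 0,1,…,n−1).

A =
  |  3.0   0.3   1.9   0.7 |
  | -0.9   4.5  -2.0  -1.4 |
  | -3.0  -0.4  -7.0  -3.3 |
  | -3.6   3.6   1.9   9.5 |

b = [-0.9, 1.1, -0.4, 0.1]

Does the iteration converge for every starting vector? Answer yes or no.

yes

A = D + L + U where D = diag(3, 4.5, -7, 9.5).
GS T = -(D+L)⁻¹U: row 0 first, T[0,1] = -(0.3)/(3) = -0.1000; later rows by forward substitution.
  T[0,:] = [+0.0000, -0.1000, -0.6333, -0.2333]
  T[1,:] = [+0.0000, -0.0200, +0.3178, +0.2644]
  T[2,:] = [+0.0000, +0.0440, +0.2533, -0.3865]
  T[3,:] = [+0.0000, -0.0391, -0.4111, -0.1113]
|eigenvalues of T|: 0.5219, 0.3574, 0.0426, 0.0000.
ρ(T) = max|λ| = 0.5219; 0.5219 < 1 ⇒ converges.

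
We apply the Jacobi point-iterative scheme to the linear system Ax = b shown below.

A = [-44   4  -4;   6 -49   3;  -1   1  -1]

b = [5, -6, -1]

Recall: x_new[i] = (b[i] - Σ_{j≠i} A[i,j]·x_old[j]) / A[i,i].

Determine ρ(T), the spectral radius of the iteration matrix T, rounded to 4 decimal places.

Write A = D+L+U with D = diag(-44, -49, -1).
T_J = -D⁻¹(L+U): T[0,1] = -(4)/(-44) = +0.0909; T[0,0] = 0.
  T[0,:] = [+0.0000, +0.0909, -0.0909]
  T[1,:] = [+0.1224, +0.0000, +0.0612]
  T[2,:] = [-1.0000, +1.0000, +0.0000]
|roots of det(T-λI)|: 0.4478, 0.3373, 0.1105.
spectral radius ρ = 0.4478; 0.4478 < 1, so it converges for any x₀.

0.4478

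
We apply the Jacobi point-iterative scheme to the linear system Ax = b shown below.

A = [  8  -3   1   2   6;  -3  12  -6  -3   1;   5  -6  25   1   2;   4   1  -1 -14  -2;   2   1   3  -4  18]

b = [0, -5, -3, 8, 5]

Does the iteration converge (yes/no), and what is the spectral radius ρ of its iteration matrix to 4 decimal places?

yes, ρ = 0.6161

Split A = D + L + U, D = diag(8, 12, 25, -14, 18).
Jacobi T = -D⁻¹(L+U): T[3,4] = -(-2)/(-14) = -0.1429; T[3,3] = 0.
  T[0,:] = [+0.0000 +0.3750 -0.1250 -0.2500 -0.7500]
  T[1,:] = [+0.2500 +0.0000 +0.5000 +0.2500 -0.0833]
  T[2,:] = [-0.2000 +0.2400 +0.0000 -0.0400 -0.0800]
  T[3,:] = [+0.2857 +0.0714 -0.0714 +0.0000 -0.1429]
  T[4,:] = [-0.1111 -0.0556 -0.1667 +0.2222 +0.0000]
|roots of det(T-λI)|: 0.6161, 0.4238, 0.3653, 0.3653, 0.2234.
ρ = 0.6161; 0.6161 < 1: convergent.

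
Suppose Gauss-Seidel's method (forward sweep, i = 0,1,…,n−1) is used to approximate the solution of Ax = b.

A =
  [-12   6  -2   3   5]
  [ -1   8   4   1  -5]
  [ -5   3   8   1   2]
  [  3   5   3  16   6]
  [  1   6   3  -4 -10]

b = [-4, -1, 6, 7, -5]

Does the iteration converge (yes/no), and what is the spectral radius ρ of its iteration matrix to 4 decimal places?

yes, ρ = 0.8656

Write A = D+L+U with D = diag(-12, 8, 8, 16, -10).
Gauss-Seidel: T = -(D+L)⁻¹U, row 0 first, T[0,2] = -(-2)/(-12) = -0.1667; later rows by forward substitution.
  T[0,:] = [+0.0000 +0.5000 -0.1667 +0.2500 +0.4167]
  T[1,:] = [+0.0000 +0.0625 -0.5208 -0.0938 +0.6771]
  T[2,:] = [+0.0000 +0.2891 +0.0911 +0.0664 -0.2435]
  T[3,:] = [+0.0000 -0.1675 +0.1769 -0.0300 -0.6191]
  T[4,:] = [+0.0000 +0.2412 -0.3726 +0.0007 +0.6225]
|λ(T)| sorted: 0.8656, 0.2335, 0.2335, 0.0248, 0.0000.
ρ = 0.8656; 0.8656 < 1, so it converges for any x₀.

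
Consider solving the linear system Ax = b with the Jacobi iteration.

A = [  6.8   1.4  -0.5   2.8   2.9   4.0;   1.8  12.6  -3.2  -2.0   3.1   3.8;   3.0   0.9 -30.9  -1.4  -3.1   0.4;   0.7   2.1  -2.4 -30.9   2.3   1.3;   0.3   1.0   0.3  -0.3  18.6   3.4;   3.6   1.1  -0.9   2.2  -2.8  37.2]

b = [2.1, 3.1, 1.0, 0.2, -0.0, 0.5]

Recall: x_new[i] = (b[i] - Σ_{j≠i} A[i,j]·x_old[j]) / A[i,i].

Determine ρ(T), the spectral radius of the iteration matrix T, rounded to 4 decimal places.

0.3738

A = D + L + U where D = diag(6.8, 12.6, -30.9, -30.9, 18.6, 37.2).
Jacobi T = -D⁻¹(L+U): T[0,2] = -(-0.5)/(6.8) = +0.0735; T[0,0] = 0.
  T[0,:] = [+0.0000  -0.2059  +0.0735  -0.4118  -0.4265  -0.5882]
  T[1,:] = [-0.1429  +0.0000  +0.2540  +0.1587  -0.2460  -0.3016]
  T[2,:] = [+0.0971  +0.0291  +0.0000  -0.0453  -0.1003  +0.0129]
  T[3,:] = [+0.0227  +0.0680  -0.0777  +0.0000  +0.0744  +0.0421]
  T[4,:] = [-0.0161  -0.0538  -0.0161  +0.0161  +0.0000  -0.1828]
  T[5,:] = [-0.0968  -0.0296  +0.0242  -0.0591  +0.0753  +0.0000]
|λ(T)| sorted: 0.3738, 0.1719, 0.1719, 0.1654, 0.1576, 0.0350.
ρ(T) = max|λ| = 0.3738; 0.3738 < 1: convergent.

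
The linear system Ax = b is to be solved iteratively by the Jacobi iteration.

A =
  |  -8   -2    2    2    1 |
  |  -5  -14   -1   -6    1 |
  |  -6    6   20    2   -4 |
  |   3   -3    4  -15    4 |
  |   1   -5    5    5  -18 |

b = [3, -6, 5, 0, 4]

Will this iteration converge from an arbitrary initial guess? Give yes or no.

yes

Diagonal D = diag(-8, -14, 20, -15, -18); L, U strict lower/upper.
Jacobi T = -D⁻¹(L+U): T[1,0] = -(-5)/(-14) = -0.3571; T[1,1] = 0.
  T[0,:] = [+0.0000  -0.2500  +0.2500  +0.2500  +0.1250]
  T[1,:] = [-0.3571  +0.0000  -0.0714  -0.4286  +0.0714]
  T[2,:] = [+0.3000  -0.3000  +0.0000  -0.1000  +0.2000]
  T[3,:] = [+0.2000  -0.2000  +0.2667  +0.0000  +0.2667]
  T[4,:] = [+0.0556  -0.2778  +0.2778  +0.2778  +0.0000]
|eigenvalues of T|: 0.8333, 0.3498, 0.2673, 0.2673, 0.1148.
ρ = 0.8333; 0.8333 < 1: convergent.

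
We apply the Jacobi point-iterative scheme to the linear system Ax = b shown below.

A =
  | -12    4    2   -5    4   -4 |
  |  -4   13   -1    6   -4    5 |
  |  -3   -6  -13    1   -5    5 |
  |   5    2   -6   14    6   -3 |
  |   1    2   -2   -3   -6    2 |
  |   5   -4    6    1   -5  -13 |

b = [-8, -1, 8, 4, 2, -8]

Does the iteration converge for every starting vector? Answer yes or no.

Diagonal D = diag(-12, 13, -13, 14, -6, -13); L, U strict lower/upper.
Jacobi: T = -D⁻¹(L+U), T[1,5] = -(5)/(13) = -0.3846; T[1,1] = 0.
  T[0,:] = [+0.0000, +0.3333, +0.1667, -0.4167, +0.3333, -0.3333]
  T[1,:] = [+0.3077, +0.0000, +0.0769, -0.4615, +0.3077, -0.3846]
  T[2,:] = [-0.2308, -0.4615, +0.0000, +0.0769, -0.3846, +0.3846]
  T[3,:] = [-0.3571, -0.1429, +0.4286, +0.0000, -0.4286, +0.2143]
  T[4,:] = [+0.1667, +0.3333, -0.3333, -0.5000, +0.0000, +0.3333]
  T[5,:] = [+0.3846, -0.3077, +0.4615, +0.0769, -0.3846, +0.0000]
moduli |λ_i(T)| = 1.2841, 0.5119, 0.5119, 0.4238, 0.4238, 0.0501.
spectral radius ρ = 1.2841; 1.2841 > 1, so it fails to converge.

no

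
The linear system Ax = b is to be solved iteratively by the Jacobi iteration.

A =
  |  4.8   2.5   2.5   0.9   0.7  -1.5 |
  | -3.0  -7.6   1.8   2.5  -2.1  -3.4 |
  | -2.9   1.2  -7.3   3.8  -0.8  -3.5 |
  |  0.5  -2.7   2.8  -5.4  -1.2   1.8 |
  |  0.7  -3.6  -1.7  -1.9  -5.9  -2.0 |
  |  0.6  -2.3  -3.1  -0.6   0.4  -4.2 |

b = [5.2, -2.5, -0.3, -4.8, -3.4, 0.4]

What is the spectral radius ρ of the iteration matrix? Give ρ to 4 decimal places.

A = D + L + U where D = diag(4.8, -7.6, -7.3, -5.4, -5.9, -4.2).
Jacobi: T = -D⁻¹(L+U), T[0,3] = -(0.9)/(4.8) = -0.1875; T[0,0] = 0.
  T[0,:] = [+0.0000 -0.5208 -0.5208 -0.1875 -0.1458 +0.3125]
  T[1,:] = [-0.3947 +0.0000 +0.2368 +0.3289 -0.2763 -0.4474]
  T[2,:] = [-0.3973 +0.1644 +0.0000 +0.5205 -0.1096 -0.4795]
  T[3,:] = [+0.0926 -0.5000 +0.5185 +0.0000 -0.2222 +0.3333]
  T[4,:] = [+0.1186 -0.6102 -0.2881 -0.3220 +0.0000 -0.3390]
  T[5,:] = [+0.1429 -0.5476 -0.7381 -0.1429 +0.0952 +0.0000]
eigenvalue magnitudes: 1.1339, 0.9485, 0.5666, 0.4400, 0.1114, 0.0526.
spectral radius ρ = 1.1339; 1.1339 > 1: divergent.

1.1339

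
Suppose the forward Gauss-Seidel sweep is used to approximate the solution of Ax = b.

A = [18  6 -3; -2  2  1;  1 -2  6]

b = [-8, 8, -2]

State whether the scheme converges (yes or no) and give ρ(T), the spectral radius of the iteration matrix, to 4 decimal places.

Diagonal D = diag(18, 2, 6); L, U strict lower/upper.
Gauss-Seidel: T = -(D+L)⁻¹U, row 0 first, T[0,1] = -(6)/(18) = -0.3333; later rows by forward substitution.
  T[0,:] = [+0.0000, -0.3333, +0.1667]
  T[1,:] = [+0.0000, -0.3333, -0.3333]
  T[2,:] = [+0.0000, -0.0556, -0.1389]
|roots of det(T-λI)|: 0.4034, 0.0689, 0.0000.
ρ(T) = max|λ| = 0.4034; 0.4034 < 1 ⇒ converges.

yes, ρ = 0.4034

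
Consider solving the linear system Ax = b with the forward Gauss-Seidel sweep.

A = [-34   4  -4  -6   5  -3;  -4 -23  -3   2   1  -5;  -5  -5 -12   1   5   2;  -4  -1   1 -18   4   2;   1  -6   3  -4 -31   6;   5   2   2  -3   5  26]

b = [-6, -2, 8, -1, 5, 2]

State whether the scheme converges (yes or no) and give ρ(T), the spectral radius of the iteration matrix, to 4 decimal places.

Write A = D+L+U with D = diag(-34, -23, -12, -18, -31, 26).
Gauss-Seidel: T = -(D+L)⁻¹U, row 0 first, T[0,1] = -(4)/(-34) = +0.1176; later rows by forward substitution.
  T[0,:] = [+0.0000  +0.1176  -0.1176  -0.1765  +0.1471  -0.0882]
  T[1,:] = [+0.0000  -0.0205  -0.1100  +0.1176  +0.0179  -0.2020]
  T[2,:] = [+0.0000  -0.0405  +0.0948  +0.1078  +0.3479  +0.2876]
  T[3,:] = [+0.0000  -0.0273  +0.0375  +0.0387  +0.2079  +0.1579]
  T[4,:] = [+0.0000  +0.0074  +0.0218  -0.0230  +0.0081  +0.2373]
  T[5,:] = [+0.0000  -0.0225  +0.0239  +0.0255  -0.0340  -0.0170]
eigenvalue magnitudes: 0.2542, 0.1246, 0.1246, 0.0518, 0.0518, 0.0000.
ρ = 0.2542; 0.2542 < 1 ⇒ converges.

yes, ρ = 0.2542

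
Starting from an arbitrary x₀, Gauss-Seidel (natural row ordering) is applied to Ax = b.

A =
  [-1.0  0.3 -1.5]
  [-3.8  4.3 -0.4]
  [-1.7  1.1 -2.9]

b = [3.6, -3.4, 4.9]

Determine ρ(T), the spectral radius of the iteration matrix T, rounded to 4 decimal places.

Write A = D+L+U with D = diag(-1, 4.3, -2.9).
Gauss-Seidel: T = -(D+L)⁻¹U, row 0 first, T[0,1] = -(0.3)/(-1) = +0.3000; later rows by forward substitution.
  T[0,:] = [+0.0000, +0.3000, -1.5000]
  T[1,:] = [+0.0000, +0.2651, -1.2326]
  T[2,:] = [+0.0000, -0.0753, +0.4118]
|λ(T)| sorted: 0.6518, 0.0251, 0.0000.
spectral radius ρ = 0.6518; 0.6518 < 1: convergent.

0.6518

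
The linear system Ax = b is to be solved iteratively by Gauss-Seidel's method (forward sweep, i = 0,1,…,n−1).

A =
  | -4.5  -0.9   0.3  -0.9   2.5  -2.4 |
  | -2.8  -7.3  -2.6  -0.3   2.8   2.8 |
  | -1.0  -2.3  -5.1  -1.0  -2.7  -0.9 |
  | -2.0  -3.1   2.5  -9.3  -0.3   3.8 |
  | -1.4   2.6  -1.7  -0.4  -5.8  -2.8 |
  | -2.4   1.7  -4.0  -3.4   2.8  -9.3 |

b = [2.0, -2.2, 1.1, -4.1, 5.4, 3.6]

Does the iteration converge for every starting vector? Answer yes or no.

yes

A = D + L + U where D = diag(-4.5, -7.3, -5.1, -9.3, -5.8, -9.3).
T_GS = -(D+L)⁻¹U: row 0 first, T[0,2] = -(0.3)/(-4.5) = +0.0667; later rows by forward substitution.
  T[0,:] = [+0.0000 -0.2000 +0.0667 -0.2000 +0.5556 -0.5333]
  T[1,:] = [+0.0000 +0.0767 -0.3817 +0.0356 +0.1705 +0.5881]
  T[2,:] = [+0.0000 +0.0046 +0.1591 -0.1729 -0.7152 -0.3371]
  T[3,:] = [+0.0000 +0.0187 +0.1557 -0.0153 -0.4008 +0.2366]
  T[4,:] = [+0.0000 +0.0800 -0.2446 +0.1160 +0.1796 -0.0079]
  T[5,:] = [+0.0000 +0.0809 -0.2860 +0.1730 +0.3960 +0.3013]
eigenvalue magnitudes: 0.8519, 0.1676, 0.0869, 0.0869, 0.0520, 0.0000.
ρ = 0.8519; 0.8519 < 1, so it converges for any x₀.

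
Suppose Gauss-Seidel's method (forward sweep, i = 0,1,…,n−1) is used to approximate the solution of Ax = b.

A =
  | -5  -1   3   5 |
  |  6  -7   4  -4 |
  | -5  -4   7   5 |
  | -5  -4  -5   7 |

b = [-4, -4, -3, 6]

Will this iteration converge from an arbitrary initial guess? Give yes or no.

no

Let D = diag(-5, -7, 7, 7); L, U the strict triangles.
GS T = -(D+L)⁻¹U: row 0 first, T[0,3] = -(5)/(-5) = +1.0000; later rows by forward substitution.
  T[0,:] = [+0.0000 -0.2000 +0.6000 +1.0000]
  T[1,:] = [+0.0000 -0.1714 +1.0857 +0.2857]
  T[2,:] = [+0.0000 -0.2408 +1.0490 +0.1633]
  T[3,:] = [+0.0000 -0.4128 +1.7983 +0.9942]
moduli |λ_i(T)| = 1.3125, 0.4634, 0.0959, 0.0000.
ρ = 1.3125; 1.3125 > 1 ⇒ diverges.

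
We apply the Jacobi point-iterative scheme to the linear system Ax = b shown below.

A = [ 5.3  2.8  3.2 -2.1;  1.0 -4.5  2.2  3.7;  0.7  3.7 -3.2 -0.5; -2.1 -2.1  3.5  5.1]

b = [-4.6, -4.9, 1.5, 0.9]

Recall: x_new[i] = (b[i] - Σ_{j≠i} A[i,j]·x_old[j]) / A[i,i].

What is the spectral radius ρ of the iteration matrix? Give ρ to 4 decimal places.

Diagonal D = diag(5.3, -4.5, -3.2, 5.1); L, U strict lower/upper.
T_J = -D⁻¹(L+U): T[1,3] = -(3.7)/(-4.5) = +0.8222; T[1,1] = 0.
  T[0,:] = [+0.0000 -0.5283 -0.6038 +0.3962]
  T[1,:] = [+0.2222 +0.0000 +0.4889 +0.8222]
  T[2,:] = [+0.2188 +1.1562 +0.0000 -0.1562]
  T[3,:] = [+0.4118 +0.4118 -0.6863 +0.0000]
moduli |λ_i(T)| = 1.2703, 0.9830, 0.9830, 0.1900.
spectral radius ρ = 1.2703; 1.2703 > 1 ⇒ diverges.

1.2703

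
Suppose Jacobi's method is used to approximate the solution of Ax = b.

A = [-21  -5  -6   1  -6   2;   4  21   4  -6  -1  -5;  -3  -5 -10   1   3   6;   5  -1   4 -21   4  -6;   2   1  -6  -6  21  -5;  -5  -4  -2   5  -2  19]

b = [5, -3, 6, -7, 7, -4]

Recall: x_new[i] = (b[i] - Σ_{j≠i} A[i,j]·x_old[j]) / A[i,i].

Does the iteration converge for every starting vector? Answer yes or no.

Split A = D + L + U, D = diag(-21, 21, -10, -21, 21, 19).
Jacobi: T = -D⁻¹(L+U), T[2,0] = -(-3)/(-10) = -0.3000; T[2,2] = 0.
  T[0,:] = [+0.0000, -0.2381, -0.2857, +0.0476, -0.2857, +0.0952]
  T[1,:] = [-0.1905, +0.0000, -0.1905, +0.2857, +0.0476, +0.2381]
  T[2,:] = [-0.3000, -0.5000, +0.0000, +0.1000, +0.3000, +0.6000]
  T[3,:] = [+0.2381, -0.0476, +0.1905, +0.0000, +0.1905, -0.2857]
  T[4,:] = [-0.0952, -0.0476, +0.2857, +0.2857, +0.0000, +0.2381]
  T[5,:] = [+0.2632, +0.2105, +0.1053, -0.2632, +0.1053, +0.0000]
|roots of det(T-λI)|: 0.9126, 0.4086, 0.4086, 0.3466, 0.2921, 0.2921.
spectral radius ρ = 0.9126; 0.9126 < 1 ⇒ converges.

yes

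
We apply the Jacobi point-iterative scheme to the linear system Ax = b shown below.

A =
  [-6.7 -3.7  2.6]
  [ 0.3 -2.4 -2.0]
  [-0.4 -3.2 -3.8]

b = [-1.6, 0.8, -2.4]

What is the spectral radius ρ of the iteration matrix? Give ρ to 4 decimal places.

Let D = diag(-6.7, -2.4, -3.8); L, U the strict triangles.
T_J = -D⁻¹(L+U): T[0,2] = -(2.6)/(-6.7) = +0.3881; T[0,0] = 0.
  T[0,:] = [+0.0000  -0.5522  +0.3881]
  T[1,:] = [+0.1250  +0.0000  -0.8333]
  T[2,:] = [-0.1053  -0.8421  +0.0000]
|eigenvalues of T|: 0.8359, 0.6784, 0.1575.
spectral radius ρ = 0.8359; 0.8359 < 1: convergent.

0.8359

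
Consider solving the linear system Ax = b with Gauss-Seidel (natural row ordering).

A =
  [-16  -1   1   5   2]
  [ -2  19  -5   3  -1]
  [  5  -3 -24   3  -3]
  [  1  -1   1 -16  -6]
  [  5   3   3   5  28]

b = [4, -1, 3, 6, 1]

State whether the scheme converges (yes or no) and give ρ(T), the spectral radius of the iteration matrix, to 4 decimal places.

yes, ρ = 0.2325

Write A = D+L+U with D = diag(-16, 19, -24, -16, 28).
T_GS = -(D+L)⁻¹U: row 0 first, T[0,4] = -(2)/(-16) = +0.1250; later rows by forward substitution.
  T[0,:] = [+0.0000  -0.0625  +0.0625  +0.3125  +0.1250]
  T[1,:] = [+0.0000  -0.0066  +0.2697  -0.1250  +0.0658]
  T[2,:] = [+0.0000  -0.0122  -0.0207  +0.2057  -0.1072]
  T[3,:] = [+0.0000  -0.0043  -0.0142  +0.0402  -0.3780]
  T[4,:] = [+0.0000  +0.0139  -0.0353  -0.0716  +0.0496]
eigenvalue magnitudes: 0.2325, 0.1388, 0.1388, 0.0307, 0.0000.
ρ = 0.2325; 0.2325 < 1, so it converges for any x₀.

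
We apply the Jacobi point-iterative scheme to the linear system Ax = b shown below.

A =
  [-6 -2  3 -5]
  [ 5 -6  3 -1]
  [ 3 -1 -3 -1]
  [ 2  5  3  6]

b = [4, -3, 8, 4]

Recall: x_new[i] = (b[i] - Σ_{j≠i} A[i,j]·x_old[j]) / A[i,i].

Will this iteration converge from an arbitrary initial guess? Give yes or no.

A = D + L + U where D = diag(-6, -6, -3, 6).
Jacobi: T = -D⁻¹(L+U), T[3,1] = -(5)/(6) = -0.8333; T[3,3] = 0.
  T[0,:] = [+0.0000, -0.3333, +0.5000, -0.8333]
  T[1,:] = [+0.8333, +0.0000, +0.5000, -0.1667]
  T[2,:] = [+1.0000, -0.3333, +0.0000, -0.3333]
  T[3,:] = [-0.3333, -0.8333, -0.5000, +0.0000]
|roots of det(T-λI)|: 1.2346, 0.7214, 0.7214, 0.4899.
ρ(T) = max|λ| = 1.2346; 1.2346 > 1, so it fails to converge.

no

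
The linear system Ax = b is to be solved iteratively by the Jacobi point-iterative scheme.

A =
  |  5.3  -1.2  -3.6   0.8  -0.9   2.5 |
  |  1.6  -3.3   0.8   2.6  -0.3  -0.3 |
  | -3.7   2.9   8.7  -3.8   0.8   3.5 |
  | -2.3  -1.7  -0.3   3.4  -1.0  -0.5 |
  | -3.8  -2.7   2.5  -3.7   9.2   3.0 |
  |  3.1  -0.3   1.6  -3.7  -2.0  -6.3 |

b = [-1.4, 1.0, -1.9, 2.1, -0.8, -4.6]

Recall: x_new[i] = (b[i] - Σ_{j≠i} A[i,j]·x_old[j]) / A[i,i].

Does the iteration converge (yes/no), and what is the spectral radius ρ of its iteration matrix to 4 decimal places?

no, ρ = 1.1429

Diagonal D = diag(5.3, -3.3, 8.7, 3.4, 9.2, -6.3); L, U strict lower/upper.
Jacobi: T = -D⁻¹(L+U), T[1,4] = -(-0.3)/(-3.3) = -0.0909; T[1,1] = 0.
  T[0,:] = [+0.0000, +0.2264, +0.6792, -0.1509, +0.1698, -0.4717]
  T[1,:] = [+0.4848, +0.0000, +0.2424, +0.7879, -0.0909, -0.0909]
  T[2,:] = [+0.4253, -0.3333, +0.0000, +0.4368, -0.0920, -0.4023]
  T[3,:] = [+0.6765, +0.5000, +0.0882, +0.0000, +0.2941, +0.1471]
  T[4,:] = [+0.4130, +0.2935, -0.2717, +0.4022, +0.0000, -0.3261]
  T[5,:] = [+0.4921, -0.0476, +0.2540, -0.5873, -0.3175, +0.0000]
|λ(T)| sorted: 1.1429, 0.8118, 0.6111, 0.6111, 0.5307, 0.5307.
ρ = 1.1429; 1.1429 > 1 ⇒ diverges.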